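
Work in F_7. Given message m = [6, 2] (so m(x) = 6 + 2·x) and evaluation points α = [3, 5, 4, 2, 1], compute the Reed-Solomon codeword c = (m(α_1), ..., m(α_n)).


c = [5, 2, 0, 3, 1]

Message polynomial: m(x) = 6 + 2·x (mod 7).
For each evaluation point α_i, compute m(α_i) mod 7:
  α_1 = 3: Horner steps 2 → 5, so m(3) = 5.
  α_2 = 5: Horner steps 2 → 2, so m(5) = 2.
  α_3 = 4: Horner steps 2 → 0, so m(4) = 0.
  α_4 = 2: Horner steps 2 → 3, so m(2) = 3.
  α_5 = 1: Horner steps 2 → 1, so m(1) = 1.
Codeword c = [5, 2, 0, 3, 1] ∈ F_7^5.


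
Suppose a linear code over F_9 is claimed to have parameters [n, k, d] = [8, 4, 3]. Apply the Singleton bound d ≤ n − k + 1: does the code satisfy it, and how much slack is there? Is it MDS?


Singleton RHS = n − k + 1 = 5, slack = 2, bound satisfied, not MDS.

Singleton bound: d ≤ n − k + 1.
Here n = 8, k = 4, so n − k + 1 = 5.
Given d = 3, check d ≤ 5: YES.
Slack = (n − k + 1) − d = 2.
The code is NOT MDS (slack = 2 > 0).
Description: the claimed parameters are [8, 4, 3]_9; such a code would be non-MDS.


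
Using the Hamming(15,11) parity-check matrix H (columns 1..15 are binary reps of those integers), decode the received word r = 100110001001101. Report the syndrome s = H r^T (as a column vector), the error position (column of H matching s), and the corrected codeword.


s = (0, 1, 1, 1)^T, error position = 7, corrected codeword c = 100110101001101

Compute s = H r^T mod 2 one row at a time:
  s_1 = 0 + 1 + 0 + 0 + 1 + 1 + 0 + 1 = 4 ≡ 0 (mod 2).
  s_2 = 1 + 1 + 0 + 0 + 1 + 1 + 0 + 1 = 5 ≡ 1 (mod 2).
  s_3 = 0 + 0 + 0 + 0 + 0 + 0 + 0 + 1 = 1 ≡ 1 (mod 2).
  s_4 = 1 + 0 + 1 + 0 + 1 + 0 + 1 + 1 = 5 ≡ 1 (mod 2).
s = (0, 1, 1, 1)^T — this equals column 7 of H (binary 0111), so error is at position 7.
Correct: flip bit 7 of r = 100110001001101 to get c = 100110101001101.


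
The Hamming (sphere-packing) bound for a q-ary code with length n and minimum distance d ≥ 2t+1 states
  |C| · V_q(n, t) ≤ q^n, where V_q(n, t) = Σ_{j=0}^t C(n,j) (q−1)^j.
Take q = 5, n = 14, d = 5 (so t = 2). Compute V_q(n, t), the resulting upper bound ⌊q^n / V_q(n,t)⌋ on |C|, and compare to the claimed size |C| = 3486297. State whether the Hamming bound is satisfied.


V_q(n, t) = 1513, q^n = 6103515625, Hamming bound = 4034048, |C| = 3486297 ≤ bound (satisfied).

Step 1: Compute V_q(n, t) = Σ_{j=0}^2 C(n, j) (q−1)^j.
  j = 0: C(14,0)·(4)^0 = 1·1 = 1.
  j = 1: C(14,1)·(4)^1 = 14·4 = 56.
  j = 2: C(14,2)·(4)^2 = 91·16 = 1456.
  V_q(n, t) = 1 + 56 + 1456 = 1513.
Step 2: q^n = 5^14 = 6103515625.
Step 3: Hamming bound ⌊q^n / V_q(n,t)⌋ = ⌊6103515625/1513⌋ = 4034048.
Step 4: Compare |C| = 3486297 to 4034048: satisfied.
The claimed |C| lies below the Hamming bound.


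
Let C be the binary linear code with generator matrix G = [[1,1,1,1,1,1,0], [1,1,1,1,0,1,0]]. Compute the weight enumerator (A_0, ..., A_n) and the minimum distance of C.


Weight distribution: A_0 = 1, A_1 = 1, A_5 = 1, A_6 = 1. Minimum distance d = 1.

Enumerate all 2^2 = 4 messages m ∈ F_2^2.
For each, compute codeword c = mG in F_2^7, then tally its weight.
  m = 00 → c = 0000000, weight = 0.
  m = 10 → c = 1111110, weight = 6.
  m = 01 → c = 1111010, weight = 5.
  m = 11 → c = 0000100, weight = 1.
Tally weights:
  weight 0: 1 codewords.
  weight 1: 1 codewords.
  weight 5: 1 codewords.
  weight 6: 1 codewords.
Minimum distance d = smallest w > 0 with A_w > 0 = 1.
Sanity: Σ A_w = 4 = 2^2 = 4 ✓.


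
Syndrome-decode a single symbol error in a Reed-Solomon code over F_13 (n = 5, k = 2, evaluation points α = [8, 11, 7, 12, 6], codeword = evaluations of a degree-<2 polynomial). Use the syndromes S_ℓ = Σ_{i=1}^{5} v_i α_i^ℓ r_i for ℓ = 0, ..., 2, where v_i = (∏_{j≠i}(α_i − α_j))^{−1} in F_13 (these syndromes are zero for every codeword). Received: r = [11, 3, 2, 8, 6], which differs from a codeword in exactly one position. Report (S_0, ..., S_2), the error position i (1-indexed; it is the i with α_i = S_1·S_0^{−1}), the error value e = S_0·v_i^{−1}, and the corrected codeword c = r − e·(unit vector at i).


S = (6, 1, 11), error at position 2, error magnitude e = 4, c = [11, 12, 2, 8, 6].

Step 1: column multipliers v_i = (∏_{j≠i}(α_i − α_j))^{−1} mod 13.
  i = 1 (α = 8): (8−11)(8−7)(8−12)(8−6) = (−3)·1·(−4)·2 = 24 ≡ 11, so v_1 = 11^{−1} = 6 (mod 13).
  i = 2 (α = 11): (11−8)(11−7)(11−12)(11−6) = 3·4·(−1)·5 = −60 ≡ 5, so v_2 = 5^{−1} = 8 (mod 13).
  i = 3 (α = 7): (7−8)(7−11)(7−12)(7−6) = (−1)·(−4)·(−5)·1 = −20 ≡ 6, so v_3 = 6^{−1} = 11 (mod 13).
  i = 4 (α = 12): (12−8)(12−11)(12−7)(12−6) = 4·1·5·6 = 120 ≡ 3, so v_4 = 3^{−1} = 9 (mod 13).
  i = 5 (α = 6): (6−8)(6−11)(6−7)(6−12) = (−2)·(−5)·(−1)·(−6) = 60 ≡ 8, so v_5 = 8^{−1} = 5 (mod 13).
  v = [6, 8, 11, 9, 5].
Step 2: syndromes of r = [11, 3, 2, 8, 6] (all sums mod 13).
  S_0 = Σ v_i r_i = 6·11 + 8·3 + 11·2 + 9·8 + 5·6 = 214 ≡ 6.
  S_1 = Σ v_i α_i r_i = 6·8·11 + 8·11·3 + 11·7·2 + 9·12·8 + 5·6·6 = 1990 ≡ 1.
  α_i^2 mod 13 = [12, 4, 10, 1, 10].
  S_2 = Σ v_i α_i^2 r_i = 6·12·11 + 8·4·3 + 11·10·2 + 9·1·8 + 5·10·6 = 1480 ≡ 11.
  S = (6, 1, 11) ≠ 0, so r is not a codeword (an error is present).
Step 3: locate the error. For a single error e at position i, S_ℓ = v_i·e·α_i^ℓ, so α_err = S_1/S_0.
  S_0^{−1} = 6^{−1} = 11 (mod 13), so α_err = 1·11 = 11 ≡ 11 = α_2. Error position i = 2.
  Consistency check: S_2/S_1 = 11·1 = 11 ≡ 11 = α_err ✓ (single-error assumption holds).
Step 4: error magnitude e = S_0/v_2 = S_0·∏_{j≠2}(α_2 − α_j) = 6·5 = 30 ≡ 4 (mod 13).
Step 5: correct position 2: c_2 = r_2 − e = 3 − 4 ≡ 12 (mod 13). Hence c = [11, 12, 2, 8, 6].
  Check: interpolating c through the α_i gives m(x) = 4 + 9·x (degree < 2) with m(α_i) = c_i for every i, so c is indeed a codeword.


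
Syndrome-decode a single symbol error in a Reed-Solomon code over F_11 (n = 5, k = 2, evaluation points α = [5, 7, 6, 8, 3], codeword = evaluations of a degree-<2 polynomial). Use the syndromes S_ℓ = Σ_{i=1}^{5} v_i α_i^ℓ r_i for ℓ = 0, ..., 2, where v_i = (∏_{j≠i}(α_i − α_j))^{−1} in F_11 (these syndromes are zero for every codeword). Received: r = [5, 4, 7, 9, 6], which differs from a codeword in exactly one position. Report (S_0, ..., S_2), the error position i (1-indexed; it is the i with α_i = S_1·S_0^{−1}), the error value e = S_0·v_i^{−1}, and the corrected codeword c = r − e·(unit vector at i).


S = (5, 8, 4), error at position 3, error magnitude e = 8, c = [5, 4, 10, 9, 6].

Step 1: column multipliers v_i = (∏_{j≠i}(α_i − α_j))^{−1} mod 11.
  i = 1 (α = 5): (5−7)(5−6)(5−8)(5−3) = (−2)·(−1)·(−3)·2 = −12 ≡ 10, so v_1 = 10^{−1} = 10 (mod 11).
  i = 2 (α = 7): (7−5)(7−6)(7−8)(7−3) = 2·1·(−1)·4 = −8 ≡ 3, so v_2 = 3^{−1} = 4 (mod 11).
  i = 3 (α = 6): (6−5)(6−7)(6−8)(6−3) = 1·(−1)·(−2)·3 = 6 ≡ 6, so v_3 = 6^{−1} = 2 (mod 11).
  i = 4 (α = 8): (8−5)(8−7)(8−6)(8−3) = 3·1·2·5 = 30 ≡ 8, so v_4 = 8^{−1} = 7 (mod 11).
  i = 5 (α = 3): (3−5)(3−7)(3−6)(3−8) = (−2)·(−4)·(−3)·(−5) = 120 ≡ 10, so v_5 = 10^{−1} = 10 (mod 11).
  v = [10, 4, 2, 7, 10].
Step 2: syndromes of r = [5, 4, 7, 9, 6] (all sums mod 11).
  S_0 = Σ v_i r_i = 10·5 + 4·4 + 2·7 + 7·9 + 10·6 = 203 ≡ 5.
  S_1 = Σ v_i α_i r_i = 10·5·5 + 4·7·4 + 2·6·7 + 7·8·9 + 10·3·6 = 1130 ≡ 8.
  α_i^2 mod 11 = [3, 5, 3, 9, 9].
  S_2 = Σ v_i α_i^2 r_i = 10·3·5 + 4·5·4 + 2·3·7 + 7·9·9 + 10·9·6 = 1379 ≡ 4.
  S = (5, 8, 4) ≠ 0, so r is not a codeword (an error is present).
Step 3: locate the error. For a single error e at position i, S_ℓ = v_i·e·α_i^ℓ, so α_err = S_1/S_0.
  S_0^{−1} = 5^{−1} = 9 (mod 11), so α_err = 8·9 = 72 ≡ 6 = α_3. Error position i = 3.
  Consistency check: S_2/S_1 = 4·7 = 28 ≡ 6 = α_err ✓ (single-error assumption holds).
Step 4: error magnitude e = S_0/v_3 = S_0·∏_{j≠3}(α_3 − α_j) = 5·6 = 30 ≡ 8 (mod 11).
Step 5: correct position 3: c_3 = r_3 − e = 7 − 8 ≡ 10 (mod 11). Hence c = [5, 4, 10, 9, 6].
  Check: interpolating c through the α_i gives m(x) = 2 + 5·x (degree < 2) with m(α_i) = c_i for every i, so c is indeed a codeword.


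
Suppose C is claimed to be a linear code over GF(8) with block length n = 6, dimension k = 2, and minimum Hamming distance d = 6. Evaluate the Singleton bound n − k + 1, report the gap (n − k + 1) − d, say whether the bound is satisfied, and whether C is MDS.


Singleton RHS = n − k + 1 = 5, slack = -1, bound violated (no such code; not MDS).

Singleton bound: d ≤ n − k + 1.
Here n = 6, k = 2, so n − k + 1 = 5.
Given d = 6, check d ≤ 5: NO.
Slack = (n − k + 1) − d = -1.
The slack is negative: d = 6 exceeds n − k + 1 = 5 by 1, so the Singleton bound is violated and no linear [6, 2, 6]_8 code can exist. In particular it is not MDS (MDS requires d = n − k + 1 exactly).
Description: the claimed parameters are [6, 2, 6]_8; such a code would be impossible (violates the Singleton bound).


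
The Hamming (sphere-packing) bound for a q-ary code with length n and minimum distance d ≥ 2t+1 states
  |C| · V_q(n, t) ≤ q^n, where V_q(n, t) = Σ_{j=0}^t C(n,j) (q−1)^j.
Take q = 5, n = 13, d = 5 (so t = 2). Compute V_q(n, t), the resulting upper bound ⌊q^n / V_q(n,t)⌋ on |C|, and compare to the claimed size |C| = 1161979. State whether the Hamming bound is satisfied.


V_q(n, t) = 1301, q^n = 1220703125, Hamming bound = 938280, |C| = 1161979 > bound (violated).

Step 1: Compute V_q(n, t) = Σ_{j=0}^2 C(n, j) (q−1)^j.
  j = 0: C(13,0)·(4)^0 = 1·1 = 1.
  j = 1: C(13,1)·(4)^1 = 13·4 = 52.
  j = 2: C(13,2)·(4)^2 = 78·16 = 1248.
  V_q(n, t) = 1 + 52 + 1248 = 1301.
Step 2: q^n = 5^13 = 1220703125.
Step 3: Hamming bound ⌊q^n / V_q(n,t)⌋ = ⌊1220703125/1301⌋ = 938280.
Step 4: Compare |C| = 1161979 to 938280: violated.
The claimed |C| lies above the Hamming bound, so no 5-ary code of length 13 with d ≥ 5 can have 1161979 codewords.


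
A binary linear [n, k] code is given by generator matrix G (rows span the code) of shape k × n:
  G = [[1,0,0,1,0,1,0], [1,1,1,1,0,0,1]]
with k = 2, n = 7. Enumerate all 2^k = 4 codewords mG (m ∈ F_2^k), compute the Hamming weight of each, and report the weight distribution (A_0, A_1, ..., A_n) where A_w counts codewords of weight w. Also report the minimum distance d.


Weight distribution: A_0 = 1, A_3 = 1, A_4 = 1, A_5 = 1. Minimum distance d = 3.

Enumerate all 2^2 = 4 messages m ∈ F_2^2.
For each, compute codeword c = mG in F_2^7, then tally its weight.
  m = 00 → c = 0000000, weight = 0.
  m = 10 → c = 1001010, weight = 3.
  m = 01 → c = 1111001, weight = 5.
  m = 11 → c = 0110011, weight = 4.
Tally weights:
  weight 0: 1 codewords.
  weight 3: 1 codewords.
  weight 4: 1 codewords.
  weight 5: 1 codewords.
Minimum distance d = smallest w > 0 with A_w > 0 = 3.
Sanity: Σ A_w = 4 = 2^2 = 4 ✓.


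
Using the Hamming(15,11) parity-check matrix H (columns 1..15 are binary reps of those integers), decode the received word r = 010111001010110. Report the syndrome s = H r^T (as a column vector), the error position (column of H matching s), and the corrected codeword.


s = (0, 1, 0, 0)^T, error position = 4, corrected codeword c = 010011001010110

Compute s = H r^T mod 2 one row at a time:
  s_1 = 0 + 1 + 0 + 1 + 0 + 1 + 1 + 0 = 4 ≡ 0 (mod 2).
  s_2 = 1 + 1 + 1 + 0 + 0 + 1 + 1 + 0 = 5 ≡ 1 (mod 2).
  s_3 = 1 + 0 + 1 + 0 + 0 + 1 + 1 + 0 = 4 ≡ 0 (mod 2).
  s_4 = 0 + 0 + 1 + 0 + 1 + 1 + 1 + 0 = 4 ≡ 0 (mod 2).
s = (0, 1, 0, 0)^T — this equals column 4 of H (binary 0100), so error is at position 4.
Correct: flip bit 4 of r = 010111001010110 to get c = 010011001010110.


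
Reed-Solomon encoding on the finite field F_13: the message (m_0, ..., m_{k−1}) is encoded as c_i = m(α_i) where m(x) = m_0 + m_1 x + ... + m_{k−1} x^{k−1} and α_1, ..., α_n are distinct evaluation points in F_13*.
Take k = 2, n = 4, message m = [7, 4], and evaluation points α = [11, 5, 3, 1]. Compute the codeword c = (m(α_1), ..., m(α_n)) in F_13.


c = [12, 1, 6, 11]

Message polynomial: m(x) = 7 + 4·x (mod 13).
For each evaluation point α_i, compute m(α_i) mod 13:
  α_1 = 11: Horner steps 4 → 12, so m(11) = 12.
  α_2 = 5: Horner steps 4 → 1, so m(5) = 1.
  α_3 = 3: Horner steps 4 → 6, so m(3) = 6.
  α_4 = 1: Horner steps 4 → 11, so m(1) = 11.
Codeword c = [12, 1, 6, 11] ∈ F_13^4.


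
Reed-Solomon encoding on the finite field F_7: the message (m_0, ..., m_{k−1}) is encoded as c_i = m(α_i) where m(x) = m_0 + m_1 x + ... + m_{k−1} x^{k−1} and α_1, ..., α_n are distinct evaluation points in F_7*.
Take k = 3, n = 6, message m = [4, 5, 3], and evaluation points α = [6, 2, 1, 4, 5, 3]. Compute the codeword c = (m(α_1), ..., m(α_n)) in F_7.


c = [2, 5, 5, 2, 6, 4]

Message polynomial: m(x) = 4 + 5·x + 3·x^2 (mod 7).
For each evaluation point α_i, compute m(α_i) mod 7:
  α_1 = 6: Horner steps 3 → 2 → 2, so m(6) = 2.
  α_2 = 2: Horner steps 3 → 4 → 5, so m(2) = 5.
  α_3 = 1: Horner steps 3 → 1 → 5, so m(1) = 5.
  α_4 = 4: Horner steps 3 → 3 → 2, so m(4) = 2.
  α_5 = 5: Horner steps 3 → 6 → 6, so m(5) = 6.
  α_6 = 3: Horner steps 3 → 0 → 4, so m(3) = 4.
Codeword c = [2, 5, 5, 2, 6, 4] ∈ F_7^6.


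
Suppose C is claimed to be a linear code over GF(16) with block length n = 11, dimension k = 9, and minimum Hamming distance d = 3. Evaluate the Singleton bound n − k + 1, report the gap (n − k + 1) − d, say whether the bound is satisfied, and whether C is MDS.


Singleton RHS = n − k + 1 = 3, slack = 0, bound satisfied, MDS.

Singleton bound: d ≤ n − k + 1.
Here n = 11, k = 9, so n − k + 1 = 3.
Given d = 3, check d ≤ 3: YES.
Slack = (n − k + 1) − d = 0.
The code is MDS (slack = 0).
Description: the claimed parameters are [11, 9, 3]_16; such a code would be MDS (meets Singleton bound).


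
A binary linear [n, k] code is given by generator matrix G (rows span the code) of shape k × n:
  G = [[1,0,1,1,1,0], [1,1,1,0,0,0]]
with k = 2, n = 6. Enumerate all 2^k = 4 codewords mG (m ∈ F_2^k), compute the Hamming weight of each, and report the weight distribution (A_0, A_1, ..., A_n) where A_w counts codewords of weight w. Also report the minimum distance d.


Weight distribution: A_0 = 1, A_3 = 2, A_4 = 1. Minimum distance d = 3.

Enumerate all 2^2 = 4 messages m ∈ F_2^2.
For each, compute codeword c = mG in F_2^6, then tally its weight.
  m = 00 → c = 000000, weight = 0.
  m = 10 → c = 101110, weight = 4.
  m = 01 → c = 111000, weight = 3.
  m = 11 → c = 010110, weight = 3.
Tally weights:
  weight 0: 1 codewords.
  weight 3: 2 codewords.
  weight 4: 1 codewords.
Minimum distance d = smallest w > 0 with A_w > 0 = 3.
Sanity: Σ A_w = 4 = 2^2 = 4 ✓.


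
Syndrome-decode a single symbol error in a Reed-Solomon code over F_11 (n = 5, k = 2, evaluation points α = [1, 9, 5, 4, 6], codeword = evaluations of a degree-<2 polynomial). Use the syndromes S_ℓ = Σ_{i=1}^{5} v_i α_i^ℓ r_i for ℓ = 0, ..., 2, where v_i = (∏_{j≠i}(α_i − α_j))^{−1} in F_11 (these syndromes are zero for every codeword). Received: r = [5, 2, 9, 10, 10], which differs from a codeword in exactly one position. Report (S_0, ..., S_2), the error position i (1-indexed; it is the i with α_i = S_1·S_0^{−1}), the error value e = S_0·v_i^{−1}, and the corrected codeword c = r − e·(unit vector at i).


S = (8, 10, 7), error at position 4, error magnitude e = 2, c = [5, 2, 9, 8, 10].

Step 1: column multipliers v_i = (∏_{j≠i}(α_i − α_j))^{−1} mod 11.
  i = 1 (α = 1): (1−9)(1−5)(1−4)(1−6) = (−8)·(−4)·(−3)·(−5) = 480 ≡ 7, so v_1 = 7^{−1} = 8 (mod 11).
  i = 2 (α = 9): (9−1)(9−5)(9−4)(9−6) = 8·4·5·3 = 480 ≡ 7, so v_2 = 7^{−1} = 8 (mod 11).
  i = 3 (α = 5): (5−1)(5−9)(5−4)(5−6) = 4·(−4)·1·(−1) = 16 ≡ 5, so v_3 = 5^{−1} = 9 (mod 11).
  i = 4 (α = 4): (4−1)(4−9)(4−5)(4−6) = 3·(−5)·(−1)·(−2) = −30 ≡ 3, so v_4 = 3^{−1} = 4 (mod 11).
  i = 5 (α = 6): (6−1)(6−9)(6−5)(6−4) = 5·(−3)·1·2 = −30 ≡ 3, so v_5 = 3^{−1} = 4 (mod 11).
  v = [8, 8, 9, 4, 4].
Step 2: syndromes of r = [5, 2, 9, 10, 10] (all sums mod 11).
  S_0 = Σ v_i r_i = 8·5 + 8·2 + 9·9 + 4·10 + 4·10 = 217 ≡ 8.
  S_1 = Σ v_i α_i r_i = 8·1·5 + 8·9·2 + 9·5·9 + 4·4·10 + 4·6·10 = 989 ≡ 10.
  α_i^2 mod 11 = [1, 4, 3, 5, 3].
  S_2 = Σ v_i α_i^2 r_i = 8·1·5 + 8·4·2 + 9·3·9 + 4·5·10 + 4·3·10 = 667 ≡ 7.
  S = (8, 10, 7) ≠ 0, so r is not a codeword (an error is present).
Step 3: locate the error. For a single error e at position i, S_ℓ = v_i·e·α_i^ℓ, so α_err = S_1/S_0.
  S_0^{−1} = 8^{−1} = 7 (mod 11), so α_err = 10·7 = 70 ≡ 4 = α_4. Error position i = 4.
  Consistency check: S_2/S_1 = 7·10 = 70 ≡ 4 = α_err ✓ (single-error assumption holds).
Step 4: error magnitude e = S_0/v_4 = S_0·∏_{j≠4}(α_4 − α_j) = 8·3 = 24 ≡ 2 (mod 11).
Step 5: correct position 4: c_4 = r_4 − e = 10 − 2 ≡ 8 (mod 11). Hence c = [5, 2, 9, 8, 10].
  Check: interpolating c through the α_i gives m(x) = 4 + 1·x (degree < 2) with m(α_i) = c_i for every i, so c is indeed a codeword.


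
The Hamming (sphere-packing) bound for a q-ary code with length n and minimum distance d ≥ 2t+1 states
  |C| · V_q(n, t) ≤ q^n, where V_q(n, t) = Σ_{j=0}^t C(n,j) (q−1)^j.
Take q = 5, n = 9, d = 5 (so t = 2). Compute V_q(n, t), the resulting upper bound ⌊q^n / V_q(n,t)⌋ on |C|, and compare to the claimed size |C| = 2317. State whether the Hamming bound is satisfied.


V_q(n, t) = 613, q^n = 1953125, Hamming bound = 3186, |C| = 2317 ≤ bound (satisfied).

Step 1: Compute V_q(n, t) = Σ_{j=0}^2 C(n, j) (q−1)^j.
  j = 0: C(9,0)·(4)^0 = 1·1 = 1.
  j = 1: C(9,1)·(4)^1 = 9·4 = 36.
  j = 2: C(9,2)·(4)^2 = 36·16 = 576.
  V_q(n, t) = 1 + 36 + 576 = 613.
Step 2: q^n = 5^9 = 1953125.
Step 3: Hamming bound ⌊q^n / V_q(n,t)⌋ = ⌊1953125/613⌋ = 3186.
Step 4: Compare |C| = 2317 to 3186: satisfied.
The claimed |C| lies below the Hamming bound.


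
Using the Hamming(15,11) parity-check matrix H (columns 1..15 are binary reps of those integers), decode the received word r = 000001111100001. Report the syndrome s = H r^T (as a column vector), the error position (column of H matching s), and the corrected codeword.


s = (0, 1, 0, 1)^T, error position = 5, corrected codeword c = 000011111100001

Compute s = H r^T mod 2 one row at a time:
  s_1 = 1 + 1 + 1 + 0 + 0 + 0 + 0 + 1 = 4 ≡ 0 (mod 2).
  s_2 = 0 + 0 + 1 + 1 + 0 + 0 + 0 + 1 = 3 ≡ 1 (mod 2).
  s_3 = 0 + 0 + 1 + 1 + 1 + 0 + 0 + 1 = 4 ≡ 0 (mod 2).
  s_4 = 0 + 0 + 0 + 1 + 1 + 0 + 0 + 1 = 3 ≡ 1 (mod 2).
s = (0, 1, 0, 1)^T — this equals column 5 of H (binary 0101), so error is at position 5.
Correct: flip bit 5 of r = 000001111100001 to get c = 000011111100001.


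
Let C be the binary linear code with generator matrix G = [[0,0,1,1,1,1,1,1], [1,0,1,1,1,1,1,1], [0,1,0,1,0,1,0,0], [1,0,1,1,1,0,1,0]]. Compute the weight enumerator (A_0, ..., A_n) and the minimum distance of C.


Weight distribution: A_0 = 1, A_1 = 1, A_2 = 1, A_3 = 3, A_4 = 3, A_5 = 3, A_6 = 3, A_7 = 1. Minimum distance d = 1.

Enumerate all 2^4 = 16 messages m ∈ F_2^4.
For each, compute codeword c = mG in F_2^8, then tally its weight.
  m = 0000 → c = 00000000, weight = 0.
  m = 1000 → c = 00111111, weight = 6.
  m = 0100 → c = 10111111, weight = 7.
  m = 1100 → c = 10000000, weight = 1.
  m = 0010 → c = 01010100, weight = 3.
  m = 1010 → c = 01101011, weight = 5.
  m = 0110 → c = 11101011, weight = 6.
  m = 1110 → c = 11010100, weight = 4.
  m = 0001 → c = 10111010, weight = 5.
  m = 1001 → c = 10000101, weight = 3.
  m = 0101 → c = 00000101, weight = 2.
  m = 1101 → c = 00111010, weight = 4.
  m = 0011 → c = 11101110, weight = 6.
  m = 1011 → c = 11010001, weight = 4.
  m = 0111 → c = 01010001, weight = 3.
  m = 1111 → c = 01101110, weight = 5.
Tally weights:
  weight 0: 1 codewords.
  weight 1: 1 codewords.
  weight 2: 1 codewords.
  weight 3: 3 codewords.
  weight 4: 3 codewords.
  weight 5: 3 codewords.
  weight 6: 3 codewords.
  weight 7: 1 codewords.
Minimum distance d = smallest w > 0 with A_w > 0 = 1.
Sanity: Σ A_w = 16 = 2^4 = 16 ✓.


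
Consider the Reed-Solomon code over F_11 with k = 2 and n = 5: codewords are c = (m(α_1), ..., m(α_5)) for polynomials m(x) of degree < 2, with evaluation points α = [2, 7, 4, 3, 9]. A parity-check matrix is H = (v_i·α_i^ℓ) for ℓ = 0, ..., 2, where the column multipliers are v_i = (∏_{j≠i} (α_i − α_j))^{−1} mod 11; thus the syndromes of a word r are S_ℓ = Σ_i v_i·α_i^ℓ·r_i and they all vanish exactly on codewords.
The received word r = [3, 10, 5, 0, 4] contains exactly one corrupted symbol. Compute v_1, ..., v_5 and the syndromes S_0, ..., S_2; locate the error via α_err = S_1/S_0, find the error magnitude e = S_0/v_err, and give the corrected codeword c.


S = (1, 4, 5), error at position 3, error magnitude e = 8, c = [3, 10, 8, 0, 4].

Step 1: column multipliers v_i = (∏_{j≠i}(α_i − α_j))^{−1} mod 11.
  i = 1 (α = 2): (2−7)(2−4)(2−3)(2−9) = (−5)·(−2)·(−1)·(−7) = 70 ≡ 4, so v_1 = 4^{−1} = 3 (mod 11).
  i = 2 (α = 7): (7−2)(7−4)(7−3)(7−9) = 5·3·4·(−2) = −120 ≡ 1, so v_2 = 1^{−1} = 1 (mod 11).
  i = 3 (α = 4): (4−2)(4−7)(4−3)(4−9) = 2·(−3)·1·(−5) = 30 ≡ 8, so v_3 = 8^{−1} = 7 (mod 11).
  i = 4 (α = 3): (3−2)(3−7)(3−4)(3−9) = 1·(−4)·(−1)·(−6) = −24 ≡ 9, so v_4 = 9^{−1} = 5 (mod 11).
  i = 5 (α = 9): (9−2)(9−7)(9−4)(9−3) = 7·2·5·6 = 420 ≡ 2, so v_5 = 2^{−1} = 6 (mod 11).
  v = [3, 1, 7, 5, 6].
Step 2: syndromes of r = [3, 10, 5, 0, 4] (all sums mod 11).
  S_0 = Σ v_i r_i = 3·3 + 1·10 + 7·5 + 5·0 + 6·4 = 78 ≡ 1.
  S_1 = Σ v_i α_i r_i = 3·2·3 + 1·7·10 + 7·4·5 + 5·3·0 + 6·9·4 = 444 ≡ 4.
  α_i^2 mod 11 = [4, 5, 5, 9, 4].
  S_2 = Σ v_i α_i^2 r_i = 3·4·3 + 1·5·10 + 7·5·5 + 5·9·0 + 6·4·4 = 357 ≡ 5.
  S = (1, 4, 5) ≠ 0, so r is not a codeword (an error is present).
Step 3: locate the error. For a single error e at position i, S_ℓ = v_i·e·α_i^ℓ, so α_err = S_1/S_0.
  S_0^{−1} = 1^{−1} = 1 (mod 11), so α_err = 4·1 = 4 ≡ 4 = α_3. Error position i = 3.
  Consistency check: S_2/S_1 = 5·3 = 15 ≡ 4 = α_err ✓ (single-error assumption holds).
Step 4: error magnitude e = S_0/v_3 = S_0·∏_{j≠3}(α_3 − α_j) = 1·8 = 8 ≡ 8 (mod 11).
Step 5: correct position 3: c_3 = r_3 − e = 5 − 8 ≡ 8 (mod 11). Hence c = [3, 10, 8, 0, 4].
  Check: interpolating c through the α_i gives m(x) = 9 + 8·x (degree < 2) with m(α_i) = c_i for every i, so c is indeed a codeword.


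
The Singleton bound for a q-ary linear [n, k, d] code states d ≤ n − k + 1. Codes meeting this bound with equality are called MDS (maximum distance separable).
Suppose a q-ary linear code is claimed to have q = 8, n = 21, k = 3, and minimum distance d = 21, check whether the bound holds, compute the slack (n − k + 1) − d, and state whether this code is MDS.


Singleton RHS = n − k + 1 = 19, slack = -2, bound violated (no such code; not MDS).

Singleton bound: d ≤ n − k + 1.
Here n = 21, k = 3, so n − k + 1 = 19.
Given d = 21, check d ≤ 19: NO.
Slack = (n − k + 1) − d = -2.
The slack is negative: d = 21 exceeds n − k + 1 = 19 by 2, so the Singleton bound is violated and no linear [21, 3, 21]_8 code can exist. In particular it is not MDS (MDS requires d = n − k + 1 exactly).
Description: the claimed parameters are [21, 3, 21]_8; such a code would be impossible (violates the Singleton bound).


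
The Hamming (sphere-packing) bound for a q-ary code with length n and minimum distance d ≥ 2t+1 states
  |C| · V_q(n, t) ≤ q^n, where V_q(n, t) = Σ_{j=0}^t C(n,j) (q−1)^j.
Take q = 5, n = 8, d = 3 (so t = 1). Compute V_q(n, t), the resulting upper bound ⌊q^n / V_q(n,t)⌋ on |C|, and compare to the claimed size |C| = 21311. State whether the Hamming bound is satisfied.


V_q(n, t) = 33, q^n = 390625, Hamming bound = 11837, |C| = 21311 > bound (violated).

Step 1: Compute V_q(n, t) = Σ_{j=0}^1 C(n, j) (q−1)^j.
  j = 0: C(8,0)·(4)^0 = 1·1 = 1.
  j = 1: C(8,1)·(4)^1 = 8·4 = 32.
  V_q(n, t) = 1 + 32 = 33.
Step 2: q^n = 5^8 = 390625.
Step 3: Hamming bound ⌊q^n / V_q(n,t)⌋ = ⌊390625/33⌋ = 11837.
Step 4: Compare |C| = 21311 to 11837: violated.
The claimed |C| lies above the Hamming bound, so no 5-ary code of length 8 with d ≥ 3 can have 21311 codewords.


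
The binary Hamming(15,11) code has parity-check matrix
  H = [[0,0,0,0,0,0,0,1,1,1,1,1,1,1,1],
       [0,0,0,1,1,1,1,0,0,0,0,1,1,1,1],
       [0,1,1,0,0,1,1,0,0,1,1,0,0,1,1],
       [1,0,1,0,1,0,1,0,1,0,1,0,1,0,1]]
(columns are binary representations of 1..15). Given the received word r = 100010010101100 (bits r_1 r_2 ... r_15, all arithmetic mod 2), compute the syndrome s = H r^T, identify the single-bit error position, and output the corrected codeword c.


s = (0, 1, 1, 1)^T, error position = 7, corrected codeword c = 100010110101100

Compute s = H r^T mod 2 one row at a time:
  s_1 = 1 + 0 + 1 + 0 + 1 + 1 + 0 + 0 = 4 ≡ 0 (mod 2).
  s_2 = 0 + 1 + 0 + 0 + 1 + 1 + 0 + 0 = 3 ≡ 1 (mod 2).
  s_3 = 0 + 0 + 0 + 0 + 1 + 0 + 0 + 0 = 1 ≡ 1 (mod 2).
  s_4 = 1 + 0 + 1 + 0 + 0 + 0 + 1 + 0 = 3 ≡ 1 (mod 2).
s = (0, 1, 1, 1)^T — this equals column 7 of H (binary 0111), so error is at position 7.
Correct: flip bit 7 of r = 100010010101100 to get c = 100010110101100.


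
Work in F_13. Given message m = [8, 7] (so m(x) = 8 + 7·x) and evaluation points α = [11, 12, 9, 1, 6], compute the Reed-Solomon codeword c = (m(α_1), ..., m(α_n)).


c = [7, 1, 6, 2, 11]

Message polynomial: m(x) = 8 + 7·x (mod 13).
For each evaluation point α_i, compute m(α_i) mod 13:
  α_1 = 11: Horner steps 7 → 7, so m(11) = 7.
  α_2 = 12: Horner steps 7 → 1, so m(12) = 1.
  α_3 = 9: Horner steps 7 → 6, so m(9) = 6.
  α_4 = 1: Horner steps 7 → 2, so m(1) = 2.
  α_5 = 6: Horner steps 7 → 11, so m(6) = 11.
Codeword c = [7, 1, 6, 2, 11] ∈ F_13^5.


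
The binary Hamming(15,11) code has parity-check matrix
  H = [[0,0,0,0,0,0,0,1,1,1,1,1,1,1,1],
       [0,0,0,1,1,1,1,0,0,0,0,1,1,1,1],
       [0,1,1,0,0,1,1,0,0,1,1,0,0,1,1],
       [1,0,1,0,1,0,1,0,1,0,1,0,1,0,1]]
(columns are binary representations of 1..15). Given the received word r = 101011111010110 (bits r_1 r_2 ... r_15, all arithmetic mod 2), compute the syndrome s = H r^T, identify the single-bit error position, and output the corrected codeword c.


s = (1, 1, 1, 1)^T, error position = 15, corrected codeword c = 101011111010111

Compute s = H r^T mod 2 one row at a time:
  s_1 = 1 + 1 + 0 + 1 + 0 + 1 + 1 + 0 = 5 ≡ 1 (mod 2).
  s_2 = 0 + 1 + 1 + 1 + 0 + 1 + 1 + 0 = 5 ≡ 1 (mod 2).
  s_3 = 0 + 1 + 1 + 1 + 0 + 1 + 1 + 0 = 5 ≡ 1 (mod 2).
  s_4 = 1 + 1 + 1 + 1 + 1 + 1 + 1 + 0 = 7 ≡ 1 (mod 2).
s = (1, 1, 1, 1)^T — this equals column 15 of H (binary 1111), so error is at position 15.
Correct: flip bit 15 of r = 101011111010110 to get c = 101011111010111.


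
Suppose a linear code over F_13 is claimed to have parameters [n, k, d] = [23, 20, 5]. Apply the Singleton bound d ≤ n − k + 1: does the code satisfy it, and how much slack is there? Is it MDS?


Singleton RHS = n − k + 1 = 4, slack = -1, bound violated (no such code; not MDS).

Singleton bound: d ≤ n − k + 1.
Here n = 23, k = 20, so n − k + 1 = 4.
Given d = 5, check d ≤ 4: NO.
Slack = (n − k + 1) − d = -1.
The slack is negative: d = 5 exceeds n − k + 1 = 4 by 1, so the Singleton bound is violated and no linear [23, 20, 5]_13 code can exist. In particular it is not MDS (MDS requires d = n − k + 1 exactly).
Description: the claimed parameters are [23, 20, 5]_13; such a code would be impossible (violates the Singleton bound).


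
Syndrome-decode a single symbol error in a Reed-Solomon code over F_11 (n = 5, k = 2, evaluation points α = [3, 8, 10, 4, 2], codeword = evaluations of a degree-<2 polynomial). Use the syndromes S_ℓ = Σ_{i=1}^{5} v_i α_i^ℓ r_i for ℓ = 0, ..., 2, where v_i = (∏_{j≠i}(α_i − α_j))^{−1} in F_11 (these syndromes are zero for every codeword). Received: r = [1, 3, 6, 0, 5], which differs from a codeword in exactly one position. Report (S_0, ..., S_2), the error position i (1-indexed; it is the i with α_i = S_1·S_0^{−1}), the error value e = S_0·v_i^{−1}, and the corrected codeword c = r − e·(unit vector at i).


S = (9, 3, 1), error at position 4, error magnitude e = 3, c = [1, 3, 6, 8, 5].

Step 1: column multipliers v_i = (∏_{j≠i}(α_i − α_j))^{−1} mod 11.
  i = 1 (α = 3): (3−8)(3−10)(3−4)(3−2) = (−5)·(−7)·(−1)·1 = −35 ≡ 9, so v_1 = 9^{−1} = 5 (mod 11).
  i = 2 (α = 8): (8−3)(8−10)(8−4)(8−2) = 5·(−2)·4·6 = −240 ≡ 2, so v_2 = 2^{−1} = 6 (mod 11).
  i = 3 (α = 10): (10−3)(10−8)(10−4)(10−2) = 7·2·6·8 = 672 ≡ 1, so v_3 = 1^{−1} = 1 (mod 11).
  i = 4 (α = 4): (4−3)(4−8)(4−10)(4−2) = 1·(−4)·(−6)·2 = 48 ≡ 4, so v_4 = 4^{−1} = 3 (mod 11).
  i = 5 (α = 2): (2−3)(2−8)(2−10)(2−4) = (−1)·(−6)·(−8)·(−2) = 96 ≡ 8, so v_5 = 8^{−1} = 7 (mod 11).
  v = [5, 6, 1, 3, 7].
Step 2: syndromes of r = [1, 3, 6, 0, 5] (all sums mod 11).
  S_0 = Σ v_i r_i = 5·1 + 6·3 + 1·6 + 3·0 + 7·5 = 64 ≡ 9.
  S_1 = Σ v_i α_i r_i = 5·3·1 + 6·8·3 + 1·10·6 + 3·4·0 + 7·2·5 = 289 ≡ 3.
  α_i^2 mod 11 = [9, 9, 1, 5, 4].
  S_2 = Σ v_i α_i^2 r_i = 5·9·1 + 6·9·3 + 1·1·6 + 3·5·0 + 7·4·5 = 353 ≡ 1.
  S = (9, 3, 1) ≠ 0, so r is not a codeword (an error is present).
Step 3: locate the error. For a single error e at position i, S_ℓ = v_i·e·α_i^ℓ, so α_err = S_1/S_0.
  S_0^{−1} = 9^{−1} = 5 (mod 11), so α_err = 3·5 = 15 ≡ 4 = α_4. Error position i = 4.
  Consistency check: S_2/S_1 = 1·4 = 4 ≡ 4 = α_err ✓ (single-error assumption holds).
Step 4: error magnitude e = S_0/v_4 = S_0·∏_{j≠4}(α_4 − α_j) = 9·4 = 36 ≡ 3 (mod 11).
Step 5: correct position 4: c_4 = r_4 − e = 0 − 3 ≡ 8 (mod 11). Hence c = [1, 3, 6, 8, 5].
  Check: interpolating c through the α_i gives m(x) = 2 + 7·x (degree < 2) with m(α_i) = c_i for every i, so c is indeed a codeword.


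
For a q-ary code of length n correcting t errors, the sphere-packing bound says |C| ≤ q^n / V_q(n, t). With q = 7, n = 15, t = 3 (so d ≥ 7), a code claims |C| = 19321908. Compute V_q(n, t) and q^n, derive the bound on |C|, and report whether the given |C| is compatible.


V_q(n, t) = 102151, q^n = 4747561509943, Hamming bound = 46475918, |C| = 19321908 ≤ bound (satisfied).

Step 1: Compute V_q(n, t) = Σ_{j=0}^3 C(n, j) (q−1)^j.
  j = 0: C(15,0)·(6)^0 = 1·1 = 1.
  j = 1: C(15,1)·(6)^1 = 15·6 = 90.
  j = 2: C(15,2)·(6)^2 = 105·36 = 3780.
  j = 3: C(15,3)·(6)^3 = 455·216 = 98280.
  V_q(n, t) = 1 + 90 + 3780 + 98280 = 102151.
Step 2: q^n = 7^15 = 4747561509943.
Step 3: Hamming bound ⌊q^n / V_q(n,t)⌋ = ⌊4747561509943/102151⌋ = 46475918.
Step 4: Compare |C| = 19321908 to 46475918: satisfied.
The claimed |C| lies below the Hamming bound.


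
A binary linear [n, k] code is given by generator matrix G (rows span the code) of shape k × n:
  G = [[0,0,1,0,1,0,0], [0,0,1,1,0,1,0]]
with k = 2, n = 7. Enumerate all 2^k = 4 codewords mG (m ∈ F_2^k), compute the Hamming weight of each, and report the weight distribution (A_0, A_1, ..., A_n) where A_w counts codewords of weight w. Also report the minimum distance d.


Weight distribution: A_0 = 1, A_2 = 1, A_3 = 2. Minimum distance d = 2.

Enumerate all 2^2 = 4 messages m ∈ F_2^2.
For each, compute codeword c = mG in F_2^7, then tally its weight.
  m = 00 → c = 0000000, weight = 0.
  m = 10 → c = 0010100, weight = 2.
  m = 01 → c = 0011010, weight = 3.
  m = 11 → c = 0001110, weight = 3.
Tally weights:
  weight 0: 1 codewords.
  weight 2: 1 codewords.
  weight 3: 2 codewords.
Minimum distance d = smallest w > 0 with A_w > 0 = 2.
Sanity: Σ A_w = 4 = 2^2 = 4 ✓.


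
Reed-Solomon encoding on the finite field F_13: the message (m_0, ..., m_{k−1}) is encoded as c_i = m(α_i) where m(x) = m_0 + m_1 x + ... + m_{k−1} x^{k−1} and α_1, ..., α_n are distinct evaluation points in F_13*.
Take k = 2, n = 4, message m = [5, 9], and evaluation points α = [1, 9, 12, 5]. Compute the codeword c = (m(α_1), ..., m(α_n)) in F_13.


c = [1, 8, 9, 11]

Message polynomial: m(x) = 5 + 9·x (mod 13).
For each evaluation point α_i, compute m(α_i) mod 13:
  α_1 = 1: Horner steps 9 → 1, so m(1) = 1.
  α_2 = 9: Horner steps 9 → 8, so m(9) = 8.
  α_3 = 12: Horner steps 9 → 9, so m(12) = 9.
  α_4 = 5: Horner steps 9 → 11, so m(5) = 11.
Codeword c = [1, 8, 9, 11] ∈ F_13^4.


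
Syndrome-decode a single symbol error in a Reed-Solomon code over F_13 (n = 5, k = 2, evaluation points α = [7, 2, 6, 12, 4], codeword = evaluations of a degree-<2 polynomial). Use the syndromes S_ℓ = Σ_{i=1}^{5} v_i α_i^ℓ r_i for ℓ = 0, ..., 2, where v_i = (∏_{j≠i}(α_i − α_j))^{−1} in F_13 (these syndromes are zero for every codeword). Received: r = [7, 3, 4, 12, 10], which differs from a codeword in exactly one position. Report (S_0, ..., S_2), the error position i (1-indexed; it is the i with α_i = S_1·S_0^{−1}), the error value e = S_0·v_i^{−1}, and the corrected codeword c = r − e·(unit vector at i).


S = (2, 1, 7), error at position 1, error magnitude e = 6, c = [1, 3, 4, 12, 10].

Step 1: column multipliers v_i = (∏_{j≠i}(α_i − α_j))^{−1} mod 13.
  i = 1 (α = 7): (7−2)(7−6)(7−12)(7−4) = 5·1·(−5)·3 = −75 ≡ 3, so v_1 = 3^{−1} = 9 (mod 13).
  i = 2 (α = 2): (2−7)(2−6)(2−12)(2−4) = (−5)·(−4)·(−10)·(−2) = 400 ≡ 10, so v_2 = 10^{−1} = 4 (mod 13).
  i = 3 (α = 6): (6−7)(6−2)(6−12)(6−4) = (−1)·4·(−6)·2 = 48 ≡ 9, so v_3 = 9^{−1} = 3 (mod 13).
  i = 4 (α = 12): (12−7)(12−2)(12−6)(12−4) = 5·10·6·8 = 2400 ≡ 8, so v_4 = 8^{−1} = 5 (mod 13).
  i = 5 (α = 4): (4−7)(4−2)(4−6)(4−12) = (−3)·2·(−2)·(−8) = −96 ≡ 8, so v_5 = 8^{−1} = 5 (mod 13).
  v = [9, 4, 3, 5, 5].
Step 2: syndromes of r = [7, 3, 4, 12, 10] (all sums mod 13).
  S_0 = Σ v_i r_i = 9·7 + 4·3 + 3·4 + 5·12 + 5·10 = 197 ≡ 2.
  S_1 = Σ v_i α_i r_i = 9·7·7 + 4·2·3 + 3·6·4 + 5·12·12 + 5·4·10 = 1457 ≡ 1.
  α_i^2 mod 13 = [10, 4, 10, 1, 3].
  S_2 = Σ v_i α_i^2 r_i = 9·10·7 + 4·4·3 + 3·10·4 + 5·1·12 + 5·3·10 = 1008 ≡ 7.
  S = (2, 1, 7) ≠ 0, so r is not a codeword (an error is present).
Step 3: locate the error. For a single error e at position i, S_ℓ = v_i·e·α_i^ℓ, so α_err = S_1/S_0.
  S_0^{−1} = 2^{−1} = 7 (mod 13), so α_err = 1·7 = 7 ≡ 7 = α_1. Error position i = 1.
  Consistency check: S_2/S_1 = 7·1 = 7 ≡ 7 = α_err ✓ (single-error assumption holds).
Step 4: error magnitude e = S_0/v_1 = S_0·∏_{j≠1}(α_1 − α_j) = 2·3 = 6 ≡ 6 (mod 13).
Step 5: correct position 1: c_1 = r_1 − e = 7 − 6 ≡ 1 (mod 13). Hence c = [1, 3, 4, 12, 10].
  Check: interpolating c through the α_i gives m(x) = 9 + 10·x (degree < 2) with m(α_i) = c_i for every i, so c is indeed a codeword.


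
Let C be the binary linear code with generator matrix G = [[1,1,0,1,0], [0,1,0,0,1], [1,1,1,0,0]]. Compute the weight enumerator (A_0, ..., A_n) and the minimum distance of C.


Weight distribution: A_0 = 1, A_2 = 2, A_3 = 4, A_4 = 1. Minimum distance d = 2.

Enumerate all 2^3 = 8 messages m ∈ F_2^3.
For each, compute codeword c = mG in F_2^5, then tally its weight.
  m = 000 → c = 00000, weight = 0.
  m = 100 → c = 11010, weight = 3.
  m = 010 → c = 01001, weight = 2.
  m = 110 → c = 10011, weight = 3.
  m = 001 → c = 11100, weight = 3.
  m = 101 → c = 00110, weight = 2.
  m = 011 → c = 10101, weight = 3.
  m = 111 → c = 01111, weight = 4.
Tally weights:
  weight 0: 1 codewords.
  weight 2: 2 codewords.
  weight 3: 4 codewords.
  weight 4: 1 codewords.
Minimum distance d = smallest w > 0 with A_w > 0 = 2.
Sanity: Σ A_w = 8 = 2^3 = 8 ✓.


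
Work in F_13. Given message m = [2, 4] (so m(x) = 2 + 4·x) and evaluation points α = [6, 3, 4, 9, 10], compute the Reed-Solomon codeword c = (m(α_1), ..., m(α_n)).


c = [0, 1, 5, 12, 3]

Message polynomial: m(x) = 2 + 4·x (mod 13).
For each evaluation point α_i, compute m(α_i) mod 13:
  α_1 = 6: Horner steps 4 → 0, so m(6) = 0.
  α_2 = 3: Horner steps 4 → 1, so m(3) = 1.
  α_3 = 4: Horner steps 4 → 5, so m(4) = 5.
  α_4 = 9: Horner steps 4 → 12, so m(9) = 12.
  α_5 = 10: Horner steps 4 → 3, so m(10) = 3.
Codeword c = [0, 1, 5, 12, 3] ∈ F_13^5.


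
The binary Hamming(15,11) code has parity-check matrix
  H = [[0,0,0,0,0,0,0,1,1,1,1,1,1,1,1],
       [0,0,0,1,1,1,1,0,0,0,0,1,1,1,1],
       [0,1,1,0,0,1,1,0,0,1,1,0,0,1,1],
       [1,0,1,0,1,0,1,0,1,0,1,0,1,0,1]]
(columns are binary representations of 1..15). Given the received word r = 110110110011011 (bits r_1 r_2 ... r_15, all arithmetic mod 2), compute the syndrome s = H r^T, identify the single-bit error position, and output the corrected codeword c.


s = (1, 0, 1, 1)^T, error position = 11, corrected codeword c = 110110110001011

Compute s = H r^T mod 2 one row at a time:
  s_1 = 1 + 0 + 0 + 1 + 1 + 0 + 1 + 1 = 5 ≡ 1 (mod 2).
  s_2 = 1 + 1 + 0 + 1 + 1 + 0 + 1 + 1 = 6 ≡ 0 (mod 2).
  s_3 = 1 + 0 + 0 + 1 + 0 + 1 + 1 + 1 = 5 ≡ 1 (mod 2).
  s_4 = 1 + 0 + 1 + 1 + 0 + 1 + 0 + 1 = 5 ≡ 1 (mod 2).
s = (1, 0, 1, 1)^T — this equals column 11 of H (binary 1011), so error is at position 11.
Correct: flip bit 11 of r = 110110110011011 to get c = 110110110001011.


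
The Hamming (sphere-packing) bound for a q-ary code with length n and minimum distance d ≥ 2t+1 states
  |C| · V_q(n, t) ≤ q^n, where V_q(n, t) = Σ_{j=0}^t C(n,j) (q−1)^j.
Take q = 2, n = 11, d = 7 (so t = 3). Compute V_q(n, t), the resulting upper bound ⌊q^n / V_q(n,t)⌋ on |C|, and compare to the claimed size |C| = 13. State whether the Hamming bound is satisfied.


V_q(n, t) = 232, q^n = 2048, Hamming bound = 8, |C| = 13 > bound (violated).

Step 1: Compute V_q(n, t) = Σ_{j=0}^3 C(n, j) (q−1)^j.
  j = 0: C(11,0)·(1)^0 = 1·1 = 1.
  j = 1: C(11,1)·(1)^1 = 11·1 = 11.
  j = 2: C(11,2)·(1)^2 = 55·1 = 55.
  j = 3: C(11,3)·(1)^3 = 165·1 = 165.
  V_q(n, t) = 1 + 11 + 55 + 165 = 232.
Step 2: q^n = 2^11 = 2048.
Step 3: Hamming bound ⌊q^n / V_q(n,t)⌋ = ⌊2048/232⌋ = 8.
Step 4: Compare |C| = 13 to 8: violated.
The claimed |C| lies above the Hamming bound, so no 2-ary code of length 11 with d ≥ 7 can have 13 codewords.


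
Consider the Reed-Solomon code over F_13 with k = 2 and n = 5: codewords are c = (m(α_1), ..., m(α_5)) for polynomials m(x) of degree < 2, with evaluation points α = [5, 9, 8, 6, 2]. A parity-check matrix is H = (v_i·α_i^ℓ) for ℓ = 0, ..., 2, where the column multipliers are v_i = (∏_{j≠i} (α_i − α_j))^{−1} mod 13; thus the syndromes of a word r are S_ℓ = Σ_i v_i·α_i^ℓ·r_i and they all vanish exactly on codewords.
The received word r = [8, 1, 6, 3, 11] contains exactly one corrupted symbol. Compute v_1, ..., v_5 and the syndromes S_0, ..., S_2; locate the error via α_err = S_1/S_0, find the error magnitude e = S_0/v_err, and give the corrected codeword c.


S = (4, 8, 3), error at position 5, error magnitude e = 1, c = [8, 1, 6, 3, 10].

Step 1: column multipliers v_i = (∏_{j≠i}(α_i − α_j))^{−1} mod 13.
  i = 1 (α = 5): (5−9)(5−8)(5−6)(5−2) = (−4)·(−3)·(−1)·3 = −36 ≡ 3, so v_1 = 3^{−1} = 9 (mod 13).
  i = 2 (α = 9): (9−5)(9−8)(9−6)(9−2) = 4·1·3·7 = 84 ≡ 6, so v_2 = 6^{−1} = 11 (mod 13).
  i = 3 (α = 8): (8−5)(8−9)(8−6)(8−2) = 3·(−1)·2·6 = −36 ≡ 3, so v_3 = 3^{−1} = 9 (mod 13).
  i = 4 (α = 6): (6−5)(6−9)(6−8)(6−2) = 1·(−3)·(−2)·4 = 24 ≡ 11, so v_4 = 11^{−1} = 6 (mod 13).
  i = 5 (α = 2): (2−5)(2−9)(2−8)(2−6) = (−3)·(−7)·(−6)·(−4) = 504 ≡ 10, so v_5 = 10^{−1} = 4 (mod 13).
  v = [9, 11, 9, 6, 4].
Step 2: syndromes of r = [8, 1, 6, 3, 11] (all sums mod 13).
  S_0 = Σ v_i r_i = 9·8 + 11·1 + 9·6 + 6·3 + 4·11 = 199 ≡ 4.
  S_1 = Σ v_i α_i r_i = 9·5·8 + 11·9·1 + 9·8·6 + 6·6·3 + 4·2·11 = 1087 ≡ 8.
  α_i^2 mod 13 = [12, 3, 12, 10, 4].
  S_2 = Σ v_i α_i^2 r_i = 9·12·8 + 11·3·1 + 9·12·6 + 6·10·3 + 4·4·11 = 1901 ≡ 3.
  S = (4, 8, 3) ≠ 0, so r is not a codeword (an error is present).
Step 3: locate the error. For a single error e at position i, S_ℓ = v_i·e·α_i^ℓ, so α_err = S_1/S_0.
  S_0^{−1} = 4^{−1} = 10 (mod 13), so α_err = 8·10 = 80 ≡ 2 = α_5. Error position i = 5.
  Consistency check: S_2/S_1 = 3·5 = 15 ≡ 2 = α_err ✓ (single-error assumption holds).
Step 4: error magnitude e = S_0/v_5 = S_0·∏_{j≠5}(α_5 − α_j) = 4·10 = 40 ≡ 1 (mod 13).
Step 5: correct position 5: c_5 = r_5 − e = 11 − 1 ≡ 10 (mod 13). Hence c = [8, 1, 6, 3, 10].
  Check: interpolating c through the α_i gives m(x) = 7 + 8·x (degree < 2) with m(α_i) = c_i for every i, so c is indeed a codeword.
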